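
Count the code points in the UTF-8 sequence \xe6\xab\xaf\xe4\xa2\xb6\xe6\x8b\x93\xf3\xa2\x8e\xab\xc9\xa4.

Byte at offset 0: 0xE6 = 11100110 → 3-byte char (#1). Advance 3.
Byte at offset 3: 0xE4 = 11100100 → 3-byte char (#2). Advance 3.
Byte at offset 6: 0xE6 = 11100110 → 3-byte char (#3). Advance 3.
Byte at offset 9: 0xF3 = 11110011 → 4-byte char (#4). Advance 4.
Byte at offset 13: 0xC9 = 11001001 → 2-byte char (#5). Advance 2.
Reached end at offset 15 after 5 code points.

5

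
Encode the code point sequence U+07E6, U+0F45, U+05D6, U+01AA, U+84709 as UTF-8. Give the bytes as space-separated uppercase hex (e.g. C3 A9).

DF A6 E0 BD 85 D7 96 C6 AA F2 84 9C 89

U+07E6: 2-byte form → DF A6.
U+0F45: 3-byte form → E0 BD 85.
U+05D6: 2-byte form → D7 96.
U+01AA: 2-byte form → C6 AA.
U+84709: 4-byte form → F2 84 9C 89.
Concatenated (13 bytes): DF A6 E0 BD 85 D7 96 C6 AA F2 84 9C 89.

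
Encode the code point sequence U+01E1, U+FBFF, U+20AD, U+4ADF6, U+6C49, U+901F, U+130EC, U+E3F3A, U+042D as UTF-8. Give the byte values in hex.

C7 A1 EF AF BF E2 82 AD F1 8A B7 B6 E6 B1 89 E9 80 9F F0 93 83 AC F3 A3 BC BA D0 AD

U+01E1: 2-byte form → C7 A1.
U+FBFF: 3-byte form → EF AF BF.
U+20AD: 3-byte form → E2 82 AD.
U+4ADF6: 4-byte form → F1 8A B7 B6.
U+6C49: 3-byte form → E6 B1 89.
U+901F: 3-byte form → E9 80 9F.
U+130EC: 4-byte form → F0 93 83 AC.
U+E3F3A: 4-byte form → F3 A3 BC BA.
U+042D: 2-byte form → D0 AD.
Concatenated (28 bytes): C7 A1 EF AF BF E2 82 AD F1 8A B7 B6 E6 B1 89 E9 80 9F F0 93 83 AC F3 A3 BC BA D0 AD.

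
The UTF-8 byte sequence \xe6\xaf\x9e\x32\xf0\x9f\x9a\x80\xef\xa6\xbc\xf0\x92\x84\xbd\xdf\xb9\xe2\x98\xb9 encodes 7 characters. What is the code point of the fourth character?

Offset 0: leading byte 0xE6 = 11100110 → 3-byte char #1 = E6 AF 9E.
Offset 3: leading byte 0x32 = 00110010 → 1-byte char #2 = 32.
Offset 4: leading byte 0xF0 = 11110000 → 4-byte char #3 = F0 9F 9A 80.
Offset 8: leading byte 0xEF = 11101111 → 3-byte char #4 = EF A6 BC.
Leading byte 0xEF = 11101111 matches 1110xxxx → 3-byte sequence.
Byte 1: 0xEF = 11101111, payload 1111 (4 bits).
Byte 2: 0xA6 = 10100110 (10xxxxxx ✓), payload 100110.
Byte 3: 0xBC = 10111100 (10xxxxxx ✓), payload 111100.
Concatenate: 1111100110111100 = 0xF9BC (16 bits → U+F9BC).

U+F9BC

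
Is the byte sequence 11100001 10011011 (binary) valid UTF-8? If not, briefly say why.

invalid (sequence truncated)

Leading byte 0xE1 = 11100001 → 3-byte form, but only 2 bytes are present.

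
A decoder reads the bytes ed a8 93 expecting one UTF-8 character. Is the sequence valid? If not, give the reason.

Structurally a 3-byte sequence; payload = 0xDA13.
But 0xDA13 is in U+D800–U+DFFF, the surrogate range. Surrogates are not Unicode scalar values and are forbidden in UTF-8.

invalid (encodes a surrogate (U+D800–U+DFFF))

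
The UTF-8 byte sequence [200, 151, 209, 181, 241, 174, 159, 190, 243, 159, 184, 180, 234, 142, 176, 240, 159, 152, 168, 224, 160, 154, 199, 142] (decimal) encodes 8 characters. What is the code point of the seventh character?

U+081A

Offset 0: leading byte 0xC8 = 11001000 → 2-byte char #1 = C8 97.
Offset 2: leading byte 0xD1 = 11010001 → 2-byte char #2 = D1 B5.
Offset 4: leading byte 0xF1 = 11110001 → 4-byte char #3 = F1 AE 9F BE.
Offset 8: leading byte 0xF3 = 11110011 → 4-byte char #4 = F3 9F B8 B4.
Offset 12: leading byte 0xEA = 11101010 → 3-byte char #5 = EA 8E B0.
Offset 15: leading byte 0xF0 = 11110000 → 4-byte char #6 = F0 9F 98 A8.
Offset 19: leading byte 0xE0 = 11100000 → 3-byte char #7 = E0 A0 9A.
Leading byte 0xE0 = 11100000 matches 1110xxxx → 3-byte sequence.
Byte 1: 0xE0 = 11100000, payload 0000 (4 bits).
Byte 2: 0xA0 = 10100000 (10xxxxxx ✓), payload 100000.
Byte 3: 0x9A = 10011010 (10xxxxxx ✓), payload 011010.
Concatenate: 0000100000011010 = 0x81A (16 bits → U+081A).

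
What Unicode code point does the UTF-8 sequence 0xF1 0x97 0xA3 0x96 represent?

Leading byte 0xF1 = 11110001 matches 11110xxx → 4-byte sequence.
Byte 1: 0xF1 = 11110001, payload 001 (3 bits).
Byte 2: 0x97 = 10010111 (10xxxxxx ✓), payload 010111.
Byte 3: 0xA3 = 10100011 (10xxxxxx ✓), payload 100011.
Byte 4: 0x96 = 10010110 (10xxxxxx ✓), payload 010110.
Concatenate: 001010111100011010110 = 0x578D6 (21 bits → U+578D6).

U+578D6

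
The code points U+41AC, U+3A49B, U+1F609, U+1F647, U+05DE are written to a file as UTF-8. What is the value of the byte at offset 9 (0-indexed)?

0x98

U+41AC → 3-byte form E4 86 AC at offsets 0–2.
U+3A49B → 4-byte form F0 BA 92 9B at offsets 3–6.
U+1F609 → 4-byte form F0 9F 98 89 at offsets 7–10.
Offset 9 falls in char 3's range; it's byte 3 of F0 9F 98 89 = 0x98.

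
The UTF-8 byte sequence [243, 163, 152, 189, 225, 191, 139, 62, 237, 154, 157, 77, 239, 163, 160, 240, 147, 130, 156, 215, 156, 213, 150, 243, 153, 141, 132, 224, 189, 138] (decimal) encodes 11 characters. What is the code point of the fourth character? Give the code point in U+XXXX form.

Offset 0: leading byte 0xF3 = 11110011 → 4-byte char #1 = F3 A3 98 BD.
Offset 4: leading byte 0xE1 = 11100001 → 3-byte char #2 = E1 BF 8B.
Offset 7: leading byte 0x3E = 00111110 → 1-byte char #3 = 3E.
Offset 8: leading byte 0xED = 11101101 → 3-byte char #4 = ED 9A 9D.
Leading byte 0xED = 11101101 matches 1110xxxx → 3-byte sequence.
Byte 1: 0xED = 11101101, payload 1101 (4 bits).
Byte 2: 0x9A = 10011010 (10xxxxxx ✓), payload 011010.
Byte 3: 0x9D = 10011101 (10xxxxxx ✓), payload 011101.
Concatenate: 1101011010011101 = 0xD69D (16 bits → U+D69D).

U+D69D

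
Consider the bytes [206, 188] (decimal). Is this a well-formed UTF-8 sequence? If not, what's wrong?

valid

Leading byte 0xCE = 11001110 → 2-byte form.
Continuation bytes 0xBC=10111100 all match 10xxxxxx.
Decoded value 0x3BC is ≥ 0x80 (shortest form) and not a surrogate.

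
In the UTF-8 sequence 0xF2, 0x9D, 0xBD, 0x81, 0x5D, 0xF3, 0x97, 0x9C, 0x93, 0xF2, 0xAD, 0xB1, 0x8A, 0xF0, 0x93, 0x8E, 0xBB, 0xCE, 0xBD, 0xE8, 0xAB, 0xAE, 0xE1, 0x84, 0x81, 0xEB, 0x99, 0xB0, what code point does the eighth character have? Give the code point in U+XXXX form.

Offset 0: leading byte 0xF2 = 11110010 → 4-byte char #1 = F2 9D BD 81.
Offset 4: leading byte 0x5D = 01011101 → 1-byte char #2 = 5D.
Offset 5: leading byte 0xF3 = 11110011 → 4-byte char #3 = F3 97 9C 93.
Offset 9: leading byte 0xF2 = 11110010 → 4-byte char #4 = F2 AD B1 8A.
Offset 13: leading byte 0xF0 = 11110000 → 4-byte char #5 = F0 93 8E BB.
Offset 17: leading byte 0xCE = 11001110 → 2-byte char #6 = CE BD.
Offset 19: leading byte 0xE8 = 11101000 → 3-byte char #7 = E8 AB AE.
Offset 22: leading byte 0xE1 = 11100001 → 3-byte char #8 = E1 84 81.
Leading byte 0xE1 = 11100001 matches 1110xxxx → 3-byte sequence.
Byte 1: 0xE1 = 11100001, payload 0001 (4 bits).
Byte 2: 0x84 = 10000100 (10xxxxxx ✓), payload 000100.
Byte 3: 0x81 = 10000001 (10xxxxxx ✓), payload 000001.
Concatenate: 0001000100000001 = 0x1101 (16 bits → U+1101).

U+1101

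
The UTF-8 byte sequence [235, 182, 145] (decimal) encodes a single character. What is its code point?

U+BD91

Leading byte 0xEB = 11101011 matches 1110xxxx → 3-byte sequence.
Byte 1: 0xEB = 11101011, payload 1011 (4 bits).
Byte 2: 0xB6 = 10110110 (10xxxxxx ✓), payload 110110.
Byte 3: 0x91 = 10010001 (10xxxxxx ✓), payload 010001.
Concatenate: 1011110110010001 = 0xBD91 (16 bits → U+BD91).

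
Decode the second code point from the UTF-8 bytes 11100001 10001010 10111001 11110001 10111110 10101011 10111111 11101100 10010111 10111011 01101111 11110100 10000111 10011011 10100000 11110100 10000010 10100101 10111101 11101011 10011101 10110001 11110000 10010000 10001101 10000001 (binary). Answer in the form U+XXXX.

U+7EAFF

Offset 0: leading byte 0xE1 = 11100001 → 3-byte char #1 = E1 8A B9.
Offset 3: leading byte 0xF1 = 11110001 → 4-byte char #2 = F1 BE AB BF.
Leading byte 0xF1 = 11110001 matches 11110xxx → 4-byte sequence.
Byte 1: 0xF1 = 11110001, payload 001 (3 bits).
Byte 2: 0xBE = 10111110 (10xxxxxx ✓), payload 111110.
Byte 3: 0xAB = 10101011 (10xxxxxx ✓), payload 101011.
Byte 4: 0xBF = 10111111 (10xxxxxx ✓), payload 111111.
Concatenate: 001111110101011111111 = 0x7EAFF (21 bits → U+7EAFF).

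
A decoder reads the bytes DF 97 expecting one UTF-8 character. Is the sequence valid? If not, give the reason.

Leading byte 0xDF = 11011111 → 2-byte form.
Continuation bytes 0x97=10010111 all match 10xxxxxx.
Decoded value 0x7D7 is ≥ 0x80 (shortest form) and not a surrogate.

valid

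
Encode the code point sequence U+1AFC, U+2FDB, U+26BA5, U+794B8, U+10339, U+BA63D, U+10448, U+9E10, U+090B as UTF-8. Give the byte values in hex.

U+1AFC: 3-byte form → E1 AB BC.
U+2FDB: 3-byte form → E2 BF 9B.
U+26BA5: 4-byte form → F0 A6 AE A5.
U+794B8: 4-byte form → F1 B9 92 B8.
U+10339: 4-byte form → F0 90 8C B9.
U+BA63D: 4-byte form → F2 BA 98 BD.
U+10448: 4-byte form → F0 90 91 88.
U+9E10: 3-byte form → E9 B8 90.
U+090B: 3-byte form → E0 A4 8B.
Concatenated (32 bytes): E1 AB BC E2 BF 9B F0 A6 AE A5 F1 B9 92 B8 F0 90 8C B9 F2 BA 98 BD F0 90 91 88 E9 B8 90 E0 A4 8B.

E1 AB BC E2 BF 9B F0 A6 AE A5 F1 B9 92 B8 F0 90 8C B9 F2 BA 98 BD F0 90 91 88 E9 B8 90 E0 A4 8B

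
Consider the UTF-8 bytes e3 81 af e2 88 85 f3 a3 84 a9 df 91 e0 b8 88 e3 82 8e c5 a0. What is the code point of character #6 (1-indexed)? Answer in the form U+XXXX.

Offset 0: leading byte 0xE3 = 11100011 → 3-byte char #1 = E3 81 AF.
Offset 3: leading byte 0xE2 = 11100010 → 3-byte char #2 = E2 88 85.
Offset 6: leading byte 0xF3 = 11110011 → 4-byte char #3 = F3 A3 84 A9.
Offset 10: leading byte 0xDF = 11011111 → 2-byte char #4 = DF 91.
Offset 12: leading byte 0xE0 = 11100000 → 3-byte char #5 = E0 B8 88.
Offset 15: leading byte 0xE3 = 11100011 → 3-byte char #6 = E3 82 8E.
Leading byte 0xE3 = 11100011 matches 1110xxxx → 3-byte sequence.
Byte 1: 0xE3 = 11100011, payload 0011 (4 bits).
Byte 2: 0x82 = 10000010 (10xxxxxx ✓), payload 000010.
Byte 3: 0x8E = 10001110 (10xxxxxx ✓), payload 001110.
Concatenate: 0011000010001110 = 0x308E (16 bits → U+308E).

U+308E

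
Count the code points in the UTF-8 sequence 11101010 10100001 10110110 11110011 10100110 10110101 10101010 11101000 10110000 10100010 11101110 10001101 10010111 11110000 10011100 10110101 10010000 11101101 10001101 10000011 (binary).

6

Byte at offset 0: 0xEA = 11101010 → 3-byte char (#1). Advance 3.
Byte at offset 3: 0xF3 = 11110011 → 4-byte char (#2). Advance 4.
Byte at offset 7: 0xE8 = 11101000 → 3-byte char (#3). Advance 3.
Byte at offset 10: 0xEE = 11101110 → 3-byte char (#4). Advance 3.
Byte at offset 13: 0xF0 = 11110000 → 4-byte char (#5). Advance 4.
Byte at offset 17: 0xED = 11101101 → 3-byte char (#6). Advance 3.
Reached end at offset 20 after 6 code points.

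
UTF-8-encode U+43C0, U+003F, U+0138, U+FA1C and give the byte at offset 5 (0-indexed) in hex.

U+43C0 → 3-byte form E4 8F 80 at offsets 0–2.
U+003F → 1-byte form 3F at offsets 3–3.
U+0138 → 2-byte form C4 B8 at offsets 4–5.
Offset 5 falls in char 3's range; it's byte 2 of C4 B8 = 0xB8.

0xB8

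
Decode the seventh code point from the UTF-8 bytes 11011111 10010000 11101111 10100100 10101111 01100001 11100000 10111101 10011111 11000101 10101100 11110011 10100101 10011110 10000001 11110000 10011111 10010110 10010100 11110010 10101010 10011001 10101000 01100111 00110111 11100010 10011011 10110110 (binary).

U+1F594

Offset 0: leading byte 0xDF = 11011111 → 2-byte char #1 = DF 90.
Offset 2: leading byte 0xEF = 11101111 → 3-byte char #2 = EF A4 AF.
Offset 5: leading byte 0x61 = 01100001 → 1-byte char #3 = 61.
Offset 6: leading byte 0xE0 = 11100000 → 3-byte char #4 = E0 BD 9F.
Offset 9: leading byte 0xC5 = 11000101 → 2-byte char #5 = C5 AC.
Offset 11: leading byte 0xF3 = 11110011 → 4-byte char #6 = F3 A5 9E 81.
Offset 15: leading byte 0xF0 = 11110000 → 4-byte char #7 = F0 9F 96 94.
Leading byte 0xF0 = 11110000 matches 11110xxx → 4-byte sequence.
Byte 1: 0xF0 = 11110000, payload 000 (3 bits).
Byte 2: 0x9F = 10011111 (10xxxxxx ✓), payload 011111.
Byte 3: 0x96 = 10010110 (10xxxxxx ✓), payload 010110.
Byte 4: 0x94 = 10010100 (10xxxxxx ✓), payload 010100.
Concatenate: 000011111010110010100 = 0x1F594 (21 bits → U+1F594).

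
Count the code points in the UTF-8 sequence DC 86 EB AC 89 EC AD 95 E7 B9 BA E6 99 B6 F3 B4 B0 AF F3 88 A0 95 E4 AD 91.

8

Byte at offset 0: 0xDC = 11011100 → 2-byte char (#1). Advance 2.
Byte at offset 2: 0xEB = 11101011 → 3-byte char (#2). Advance 3.
Byte at offset 5: 0xEC = 11101100 → 3-byte char (#3). Advance 3.
Byte at offset 8: 0xE7 = 11100111 → 3-byte char (#4). Advance 3.
Byte at offset 11: 0xE6 = 11100110 → 3-byte char (#5). Advance 3.
Byte at offset 14: 0xF3 = 11110011 → 4-byte char (#6). Advance 4.
Byte at offset 18: 0xF3 = 11110011 → 4-byte char (#7). Advance 4.
Byte at offset 22: 0xE4 = 11100100 → 3-byte char (#8). Advance 3.
Reached end at offset 25 after 8 code points.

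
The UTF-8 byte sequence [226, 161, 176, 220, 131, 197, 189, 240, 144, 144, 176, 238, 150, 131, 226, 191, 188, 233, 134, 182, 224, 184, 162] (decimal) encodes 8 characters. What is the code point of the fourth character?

Offset 0: leading byte 0xE2 = 11100010 → 3-byte char #1 = E2 A1 B0.
Offset 3: leading byte 0xDC = 11011100 → 2-byte char #2 = DC 83.
Offset 5: leading byte 0xC5 = 11000101 → 2-byte char #3 = C5 BD.
Offset 7: leading byte 0xF0 = 11110000 → 4-byte char #4 = F0 90 90 B0.
Leading byte 0xF0 = 11110000 matches 11110xxx → 4-byte sequence.
Byte 1: 0xF0 = 11110000, payload 000 (3 bits).
Byte 2: 0x90 = 10010000 (10xxxxxx ✓), payload 010000.
Byte 3: 0x90 = 10010000 (10xxxxxx ✓), payload 010000.
Byte 4: 0xB0 = 10110000 (10xxxxxx ✓), payload 110000.
Concatenate: 000010000010000110000 = 0x10430 (21 bits → U+10430).

U+10430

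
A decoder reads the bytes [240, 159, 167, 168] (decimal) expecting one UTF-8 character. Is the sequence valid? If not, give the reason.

Leading byte 0xF0 = 11110000 → 4-byte form.
Continuation bytes 0x9F=10011111, 0xA7=10100111, 0xA8=10101000 all match 10xxxxxx.
Decoded value 0x1F9E8 is ≥ 0x10000 (shortest form) and not a surrogate.

valid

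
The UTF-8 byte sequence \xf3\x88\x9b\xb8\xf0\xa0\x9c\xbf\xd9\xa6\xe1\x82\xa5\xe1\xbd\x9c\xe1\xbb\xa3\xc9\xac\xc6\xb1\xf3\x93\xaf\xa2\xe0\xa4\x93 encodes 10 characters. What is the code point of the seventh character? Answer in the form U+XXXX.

U+026C

Offset 0: leading byte 0xF3 = 11110011 → 4-byte char #1 = F3 88 9B B8.
Offset 4: leading byte 0xF0 = 11110000 → 4-byte char #2 = F0 A0 9C BF.
Offset 8: leading byte 0xD9 = 11011001 → 2-byte char #3 = D9 A6.
Offset 10: leading byte 0xE1 = 11100001 → 3-byte char #4 = E1 82 A5.
Offset 13: leading byte 0xE1 = 11100001 → 3-byte char #5 = E1 BD 9C.
Offset 16: leading byte 0xE1 = 11100001 → 3-byte char #6 = E1 BB A3.
Offset 19: leading byte 0xC9 = 11001001 → 2-byte char #7 = C9 AC.
Leading byte 0xC9 = 11001001 matches 110xxxxx → 2-byte sequence.
Byte 1: 0xC9 = 11001001, payload 01001 (5 bits).
Byte 2: 0xAC = 10101100 (10xxxxxx ✓), payload 101100.
Concatenate: 01001101100 = 0x26C (11 bits → U+026C).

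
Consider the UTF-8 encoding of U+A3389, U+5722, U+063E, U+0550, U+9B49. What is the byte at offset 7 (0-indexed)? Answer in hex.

0xD8

U+A3389 → 4-byte form F2 A3 8E 89 at offsets 0–3.
U+5722 → 3-byte form E5 9C A2 at offsets 4–6.
U+063E → 2-byte form D8 BE at offsets 7–8.
Offset 7 falls in char 3's range; it's byte 1 of D8 BE = 0xD8.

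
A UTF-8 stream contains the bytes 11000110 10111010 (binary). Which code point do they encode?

U+01BA

Leading byte 0xC6 = 11000110 matches 110xxxxx → 2-byte sequence.
Byte 1: 0xC6 = 11000110, payload 00110 (5 bits).
Byte 2: 0xBA = 10111010 (10xxxxxx ✓), payload 111010.
Concatenate: 00110111010 = 0x1BA (11 bits → U+01BA).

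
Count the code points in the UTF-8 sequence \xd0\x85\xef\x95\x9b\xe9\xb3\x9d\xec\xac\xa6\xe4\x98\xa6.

5

Byte at offset 0: 0xD0 = 11010000 → 2-byte char (#1). Advance 2.
Byte at offset 2: 0xEF = 11101111 → 3-byte char (#2). Advance 3.
Byte at offset 5: 0xE9 = 11101001 → 3-byte char (#3). Advance 3.
Byte at offset 8: 0xEC = 11101100 → 3-byte char (#4). Advance 3.
Byte at offset 11: 0xE4 = 11100100 → 3-byte char (#5). Advance 3.
Reached end at offset 14 after 5 code points.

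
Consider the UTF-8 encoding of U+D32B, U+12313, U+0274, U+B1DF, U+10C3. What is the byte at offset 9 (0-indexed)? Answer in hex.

U+D32B → 3-byte form ED 8C AB at offsets 0–2.
U+12313 → 4-byte form F0 92 8C 93 at offsets 3–6.
U+0274 → 2-byte form C9 B4 at offsets 7–8.
U+B1DF → 3-byte form EB 87 9F at offsets 9–11.
Offset 9 falls in char 4's range; it's byte 1 of EB 87 9F = 0xEB.

0xEB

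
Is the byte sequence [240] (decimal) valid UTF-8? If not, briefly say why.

invalid (sequence truncated)

Leading byte 0xF0 = 11110000 → 4-byte form, but only 1 byte is present.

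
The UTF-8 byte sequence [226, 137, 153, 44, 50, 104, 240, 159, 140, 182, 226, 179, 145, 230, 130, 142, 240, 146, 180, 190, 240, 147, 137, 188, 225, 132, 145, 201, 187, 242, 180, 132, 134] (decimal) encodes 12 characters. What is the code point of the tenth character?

U+1111

Offset 0: leading byte 0xE2 = 11100010 → 3-byte char #1 = E2 89 99.
Offset 3: leading byte 0x2C = 00101100 → 1-byte char #2 = 2C.
Offset 4: leading byte 0x32 = 00110010 → 1-byte char #3 = 32.
Offset 5: leading byte 0x68 = 01101000 → 1-byte char #4 = 68.
Offset 6: leading byte 0xF0 = 11110000 → 4-byte char #5 = F0 9F 8C B6.
Offset 10: leading byte 0xE2 = 11100010 → 3-byte char #6 = E2 B3 91.
Offset 13: leading byte 0xE6 = 11100110 → 3-byte char #7 = E6 82 8E.
Offset 16: leading byte 0xF0 = 11110000 → 4-byte char #8 = F0 92 B4 BE.
Offset 20: leading byte 0xF0 = 11110000 → 4-byte char #9 = F0 93 89 BC.
Offset 24: leading byte 0xE1 = 11100001 → 3-byte char #10 = E1 84 91.
Leading byte 0xE1 = 11100001 matches 1110xxxx → 3-byte sequence.
Byte 1: 0xE1 = 11100001, payload 0001 (4 bits).
Byte 2: 0x84 = 10000100 (10xxxxxx ✓), payload 000100.
Byte 3: 0x91 = 10010001 (10xxxxxx ✓), payload 010001.
Concatenate: 0001000100010001 = 0x1111 (16 bits → U+1111).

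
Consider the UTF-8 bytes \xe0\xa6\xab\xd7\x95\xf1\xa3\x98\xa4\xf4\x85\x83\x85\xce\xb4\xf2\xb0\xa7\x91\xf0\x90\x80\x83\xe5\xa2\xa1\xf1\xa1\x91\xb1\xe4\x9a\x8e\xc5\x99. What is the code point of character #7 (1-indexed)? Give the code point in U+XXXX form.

Offset 0: leading byte 0xE0 = 11100000 → 3-byte char #1 = E0 A6 AB.
Offset 3: leading byte 0xD7 = 11010111 → 2-byte char #2 = D7 95.
Offset 5: leading byte 0xF1 = 11110001 → 4-byte char #3 = F1 A3 98 A4.
Offset 9: leading byte 0xF4 = 11110100 → 4-byte char #4 = F4 85 83 85.
Offset 13: leading byte 0xCE = 11001110 → 2-byte char #5 = CE B4.
Offset 15: leading byte 0xF2 = 11110010 → 4-byte char #6 = F2 B0 A7 91.
Offset 19: leading byte 0xF0 = 11110000 → 4-byte char #7 = F0 90 80 83.
Leading byte 0xF0 = 11110000 matches 11110xxx → 4-byte sequence.
Byte 1: 0xF0 = 11110000, payload 000 (3 bits).
Byte 2: 0x90 = 10010000 (10xxxxxx ✓), payload 010000.
Byte 3: 0x80 = 10000000 (10xxxxxx ✓), payload 000000.
Byte 4: 0x83 = 10000011 (10xxxxxx ✓), payload 000011.
Concatenate: 000010000000000000011 = 0x10003 (21 bits → U+10003).

U+10003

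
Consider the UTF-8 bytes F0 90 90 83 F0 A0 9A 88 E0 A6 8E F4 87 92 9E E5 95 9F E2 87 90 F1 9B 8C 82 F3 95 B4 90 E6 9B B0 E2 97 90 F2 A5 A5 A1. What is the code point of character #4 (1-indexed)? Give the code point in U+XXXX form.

Offset 0: leading byte 0xF0 = 11110000 → 4-byte char #1 = F0 90 90 83.
Offset 4: leading byte 0xF0 = 11110000 → 4-byte char #2 = F0 A0 9A 88.
Offset 8: leading byte 0xE0 = 11100000 → 3-byte char #3 = E0 A6 8E.
Offset 11: leading byte 0xF4 = 11110100 → 4-byte char #4 = F4 87 92 9E.
Leading byte 0xF4 = 11110100 matches 11110xxx → 4-byte sequence.
Byte 1: 0xF4 = 11110100, payload 100 (3 bits).
Byte 2: 0x87 = 10000111 (10xxxxxx ✓), payload 000111.
Byte 3: 0x92 = 10010010 (10xxxxxx ✓), payload 010010.
Byte 4: 0x9E = 10011110 (10xxxxxx ✓), payload 011110.
Concatenate: 100000111010010011110 = 0x10749E (21 bits → U+10749E).

U+10749E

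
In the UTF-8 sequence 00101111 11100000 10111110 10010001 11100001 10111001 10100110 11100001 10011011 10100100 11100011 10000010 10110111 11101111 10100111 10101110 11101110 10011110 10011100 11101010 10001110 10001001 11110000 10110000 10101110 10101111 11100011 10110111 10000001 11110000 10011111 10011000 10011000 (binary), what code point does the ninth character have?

Offset 0: leading byte 0x2F = 00101111 → 1-byte char #1 = 2F.
Offset 1: leading byte 0xE0 = 11100000 → 3-byte char #2 = E0 BE 91.
Offset 4: leading byte 0xE1 = 11100001 → 3-byte char #3 = E1 B9 A6.
Offset 7: leading byte 0xE1 = 11100001 → 3-byte char #4 = E1 9B A4.
Offset 10: leading byte 0xE3 = 11100011 → 3-byte char #5 = E3 82 B7.
Offset 13: leading byte 0xEF = 11101111 → 3-byte char #6 = EF A7 AE.
Offset 16: leading byte 0xEE = 11101110 → 3-byte char #7 = EE 9E 9C.
Offset 19: leading byte 0xEA = 11101010 → 3-byte char #8 = EA 8E 89.
Offset 22: leading byte 0xF0 = 11110000 → 4-byte char #9 = F0 B0 AE AF.
Leading byte 0xF0 = 11110000 matches 11110xxx → 4-byte sequence.
Byte 1: 0xF0 = 11110000, payload 000 (3 bits).
Byte 2: 0xB0 = 10110000 (10xxxxxx ✓), payload 110000.
Byte 3: 0xAE = 10101110 (10xxxxxx ✓), payload 101110.
Byte 4: 0xAF = 10101111 (10xxxxxx ✓), payload 101111.
Concatenate: 000110000101110101111 = 0x30BAF (21 bits → U+30BAF).

U+30BAF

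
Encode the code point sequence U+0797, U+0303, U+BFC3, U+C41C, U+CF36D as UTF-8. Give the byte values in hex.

DE 97 CC 83 EB BF 83 EC 90 9C F3 8F 8D AD

U+0797: 2-byte form → DE 97.
U+0303: 2-byte form → CC 83.
U+BFC3: 3-byte form → EB BF 83.
U+C41C: 3-byte form → EC 90 9C.
U+CF36D: 4-byte form → F3 8F 8D AD.
Concatenated (14 bytes): DE 97 CC 83 EB BF 83 EC 90 9C F3 8F 8D AD.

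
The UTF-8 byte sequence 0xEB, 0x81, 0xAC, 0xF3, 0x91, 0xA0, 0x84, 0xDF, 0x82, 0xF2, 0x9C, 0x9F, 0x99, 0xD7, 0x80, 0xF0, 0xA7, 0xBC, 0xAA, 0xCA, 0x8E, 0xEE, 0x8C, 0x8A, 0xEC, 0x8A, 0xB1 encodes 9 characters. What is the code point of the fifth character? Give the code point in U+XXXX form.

Offset 0: leading byte 0xEB = 11101011 → 3-byte char #1 = EB 81 AC.
Offset 3: leading byte 0xF3 = 11110011 → 4-byte char #2 = F3 91 A0 84.
Offset 7: leading byte 0xDF = 11011111 → 2-byte char #3 = DF 82.
Offset 9: leading byte 0xF2 = 11110010 → 4-byte char #4 = F2 9C 9F 99.
Offset 13: leading byte 0xD7 = 11010111 → 2-byte char #5 = D7 80.
Leading byte 0xD7 = 11010111 matches 110xxxxx → 2-byte sequence.
Byte 1: 0xD7 = 11010111, payload 10111 (5 bits).
Byte 2: 0x80 = 10000000 (10xxxxxx ✓), payload 000000.
Concatenate: 10111000000 = 0x5C0 (11 bits → U+05C0).

U+05C0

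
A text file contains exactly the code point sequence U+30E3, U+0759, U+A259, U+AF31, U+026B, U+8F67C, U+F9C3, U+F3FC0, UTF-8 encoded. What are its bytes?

E3 83 A3 DD 99 EA 89 99 EA BC B1 C9 AB F2 8F 99 BC EF A7 83 F3 B3 BF 80

U+30E3: 3-byte form → E3 83 A3.
U+0759: 2-byte form → DD 99.
U+A259: 3-byte form → EA 89 99.
U+AF31: 3-byte form → EA BC B1.
U+026B: 2-byte form → C9 AB.
U+8F67C: 4-byte form → F2 8F 99 BC.
U+F9C3: 3-byte form → EF A7 83.
U+F3FC0: 4-byte form → F3 B3 BF 80.
Concatenated (24 bytes): E3 83 A3 DD 99 EA 89 99 EA BC B1 C9 AB F2 8F 99 BC EF A7 83 F3 B3 BF 80.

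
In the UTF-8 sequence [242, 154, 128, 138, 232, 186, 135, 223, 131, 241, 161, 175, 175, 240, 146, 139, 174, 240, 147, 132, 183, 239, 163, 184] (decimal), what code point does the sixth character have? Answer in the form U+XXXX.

Offset 0: leading byte 0xF2 = 11110010 → 4-byte char #1 = F2 9A 80 8A.
Offset 4: leading byte 0xE8 = 11101000 → 3-byte char #2 = E8 BA 87.
Offset 7: leading byte 0xDF = 11011111 → 2-byte char #3 = DF 83.
Offset 9: leading byte 0xF1 = 11110001 → 4-byte char #4 = F1 A1 AF AF.
Offset 13: leading byte 0xF0 = 11110000 → 4-byte char #5 = F0 92 8B AE.
Offset 17: leading byte 0xF0 = 11110000 → 4-byte char #6 = F0 93 84 B7.
Leading byte 0xF0 = 11110000 matches 11110xxx → 4-byte sequence.
Byte 1: 0xF0 = 11110000, payload 000 (3 bits).
Byte 2: 0x93 = 10010011 (10xxxxxx ✓), payload 010011.
Byte 3: 0x84 = 10000100 (10xxxxxx ✓), payload 000100.
Byte 4: 0xB7 = 10110111 (10xxxxxx ✓), payload 110111.
Concatenate: 000010011000100110111 = 0x13137 (21 bits → U+13137).

U+13137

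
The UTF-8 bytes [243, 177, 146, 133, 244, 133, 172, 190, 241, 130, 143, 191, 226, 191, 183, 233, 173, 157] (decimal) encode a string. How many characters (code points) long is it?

5

Byte at offset 0: 0xF3 = 11110011 → 4-byte char (#1). Advance 4.
Byte at offset 4: 0xF4 = 11110100 → 4-byte char (#2). Advance 4.
Byte at offset 8: 0xF1 = 11110001 → 4-byte char (#3). Advance 4.
Byte at offset 12: 0xE2 = 11100010 → 3-byte char (#4). Advance 3.
Byte at offset 15: 0xE9 = 11101001 → 3-byte char (#5). Advance 3.
Reached end at offset 18 after 5 code points.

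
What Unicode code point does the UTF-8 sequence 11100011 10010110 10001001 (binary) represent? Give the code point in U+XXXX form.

Leading byte 0xE3 = 11100011 matches 1110xxxx → 3-byte sequence.
Byte 1: 0xE3 = 11100011, payload 0011 (4 bits).
Byte 2: 0x96 = 10010110 (10xxxxxx ✓), payload 010110.
Byte 3: 0x89 = 10001001 (10xxxxxx ✓), payload 001001.
Concatenate: 0011010110001001 = 0x3589 (16 bits → U+3589).

U+3589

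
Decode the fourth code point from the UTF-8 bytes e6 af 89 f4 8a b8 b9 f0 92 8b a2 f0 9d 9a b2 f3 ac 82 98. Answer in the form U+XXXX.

U+1D6B2

Offset 0: leading byte 0xE6 = 11100110 → 3-byte char #1 = E6 AF 89.
Offset 3: leading byte 0xF4 = 11110100 → 4-byte char #2 = F4 8A B8 B9.
Offset 7: leading byte 0xF0 = 11110000 → 4-byte char #3 = F0 92 8B A2.
Offset 11: leading byte 0xF0 = 11110000 → 4-byte char #4 = F0 9D 9A B2.
Leading byte 0xF0 = 11110000 matches 11110xxx → 4-byte sequence.
Byte 1: 0xF0 = 11110000, payload 000 (3 bits).
Byte 2: 0x9D = 10011101 (10xxxxxx ✓), payload 011101.
Byte 3: 0x9A = 10011010 (10xxxxxx ✓), payload 011010.
Byte 4: 0xB2 = 10110010 (10xxxxxx ✓), payload 110010.
Concatenate: 000011101011010110010 = 0x1D6B2 (21 bits → U+1D6B2).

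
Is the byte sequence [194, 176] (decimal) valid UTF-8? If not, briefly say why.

valid

Leading byte 0xC2 = 11000010 → 2-byte form.
Continuation bytes 0xB0=10110000 all match 10xxxxxx.
Decoded value 0xB0 is ≥ 0x80 (shortest form) and not a surrogate.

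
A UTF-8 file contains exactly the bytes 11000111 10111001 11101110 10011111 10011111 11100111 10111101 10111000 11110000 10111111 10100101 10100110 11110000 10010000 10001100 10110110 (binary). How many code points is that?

Byte at offset 0: 0xC7 = 11000111 → 2-byte char (#1). Advance 2.
Byte at offset 2: 0xEE = 11101110 → 3-byte char (#2). Advance 3.
Byte at offset 5: 0xE7 = 11100111 → 3-byte char (#3). Advance 3.
Byte at offset 8: 0xF0 = 11110000 → 4-byte char (#4). Advance 4.
Byte at offset 12: 0xF0 = 11110000 → 4-byte char (#5). Advance 4.
Reached end at offset 16 after 5 code points.

5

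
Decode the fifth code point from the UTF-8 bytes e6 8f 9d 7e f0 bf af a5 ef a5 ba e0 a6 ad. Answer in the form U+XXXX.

Offset 0: leading byte 0xE6 = 11100110 → 3-byte char #1 = E6 8F 9D.
Offset 3: leading byte 0x7E = 01111110 → 1-byte char #2 = 7E.
Offset 4: leading byte 0xF0 = 11110000 → 4-byte char #3 = F0 BF AF A5.
Offset 8: leading byte 0xEF = 11101111 → 3-byte char #4 = EF A5 BA.
Offset 11: leading byte 0xE0 = 11100000 → 3-byte char #5 = E0 A6 AD.
Leading byte 0xE0 = 11100000 matches 1110xxxx → 3-byte sequence.
Byte 1: 0xE0 = 11100000, payload 0000 (4 bits).
Byte 2: 0xA6 = 10100110 (10xxxxxx ✓), payload 100110.
Byte 3: 0xAD = 10101101 (10xxxxxx ✓), payload 101101.
Concatenate: 0000100110101101 = 0x9AD (16 bits → U+09AD).

U+09AD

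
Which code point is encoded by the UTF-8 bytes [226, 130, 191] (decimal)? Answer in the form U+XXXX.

U+20BF

Leading byte 0xE2 = 11100010 matches 1110xxxx → 3-byte sequence.
Byte 1: 0xE2 = 11100010, payload 0010 (4 bits).
Byte 2: 0x82 = 10000010 (10xxxxxx ✓), payload 000010.
Byte 3: 0xBF = 10111111 (10xxxxxx ✓), payload 111111.
Concatenate: 0010000010111111 = 0x20BF (16 bits → U+20BF).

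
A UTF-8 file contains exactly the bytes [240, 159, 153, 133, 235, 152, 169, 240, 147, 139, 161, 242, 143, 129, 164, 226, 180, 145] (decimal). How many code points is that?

5

Byte at offset 0: 0xF0 = 11110000 → 4-byte char (#1). Advance 4.
Byte at offset 4: 0xEB = 11101011 → 3-byte char (#2). Advance 3.
Byte at offset 7: 0xF0 = 11110000 → 4-byte char (#3). Advance 4.
Byte at offset 11: 0xF2 = 11110010 → 4-byte char (#4). Advance 4.
Byte at offset 15: 0xE2 = 11100010 → 3-byte char (#5). Advance 3.
Reached end at offset 18 after 5 code points.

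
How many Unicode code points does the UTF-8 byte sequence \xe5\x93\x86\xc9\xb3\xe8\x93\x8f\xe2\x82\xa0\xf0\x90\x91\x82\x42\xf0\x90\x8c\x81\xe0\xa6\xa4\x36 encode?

Byte at offset 0: 0xE5 = 11100101 → 3-byte char (#1). Advance 3.
Byte at offset 3: 0xC9 = 11001001 → 2-byte char (#2). Advance 2.
Byte at offset 5: 0xE8 = 11101000 → 3-byte char (#3). Advance 3.
Byte at offset 8: 0xE2 = 11100010 → 3-byte char (#4). Advance 3.
Byte at offset 11: 0xF0 = 11110000 → 4-byte char (#5). Advance 4.
Byte at offset 15: 0x42 = 01000010 → 1-byte char (#6). Advance 1.
Byte at offset 16: 0xF0 = 11110000 → 4-byte char (#7). Advance 4.
Byte at offset 20: 0xE0 = 11100000 → 3-byte char (#8). Advance 3.
Byte at offset 23: 0x36 = 00110110 → 1-byte char (#9). Advance 1.
Reached end at offset 24 after 9 code points.

9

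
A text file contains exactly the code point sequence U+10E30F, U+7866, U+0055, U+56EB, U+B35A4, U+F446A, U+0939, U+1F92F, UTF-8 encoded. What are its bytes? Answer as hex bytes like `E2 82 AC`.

F4 8E 8C 8F E7 A1 A6 55 E5 9B AB F2 B3 96 A4 F3 B4 91 AA E0 A4 B9 F0 9F A4 AF

U+10E30F: 4-byte form → F4 8E 8C 8F.
U+7866: 3-byte form → E7 A1 A6.
U+0055: 1-byte form → 55.
U+56EB: 3-byte form → E5 9B AB.
U+B35A4: 4-byte form → F2 B3 96 A4.
U+F446A: 4-byte form → F3 B4 91 AA.
U+0939: 3-byte form → E0 A4 B9.
U+1F92F: 4-byte form → F0 9F A4 AF.
Concatenated (26 bytes): F4 8E 8C 8F E7 A1 A6 55 E5 9B AB F2 B3 96 A4 F3 B4 91 AA E0 A4 B9 F0 9F A4 AF.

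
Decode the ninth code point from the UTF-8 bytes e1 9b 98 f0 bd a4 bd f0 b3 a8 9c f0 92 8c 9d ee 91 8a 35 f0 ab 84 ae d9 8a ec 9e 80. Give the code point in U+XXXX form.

U+C780

Offset 0: leading byte 0xE1 = 11100001 → 3-byte char #1 = E1 9B 98.
Offset 3: leading byte 0xF0 = 11110000 → 4-byte char #2 = F0 BD A4 BD.
Offset 7: leading byte 0xF0 = 11110000 → 4-byte char #3 = F0 B3 A8 9C.
Offset 11: leading byte 0xF0 = 11110000 → 4-byte char #4 = F0 92 8C 9D.
Offset 15: leading byte 0xEE = 11101110 → 3-byte char #5 = EE 91 8A.
Offset 18: leading byte 0x35 = 00110101 → 1-byte char #6 = 35.
Offset 19: leading byte 0xF0 = 11110000 → 4-byte char #7 = F0 AB 84 AE.
Offset 23: leading byte 0xD9 = 11011001 → 2-byte char #8 = D9 8A.
Offset 25: leading byte 0xEC = 11101100 → 3-byte char #9 = EC 9E 80.
Leading byte 0xEC = 11101100 matches 1110xxxx → 3-byte sequence.
Byte 1: 0xEC = 11101100, payload 1100 (4 bits).
Byte 2: 0x9E = 10011110 (10xxxxxx ✓), payload 011110.
Byte 3: 0x80 = 10000000 (10xxxxxx ✓), payload 000000.
Concatenate: 1100011110000000 = 0xC780 (16 bits → U+C780).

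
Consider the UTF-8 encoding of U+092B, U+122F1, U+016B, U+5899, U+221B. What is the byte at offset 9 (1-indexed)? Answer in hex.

1-indexed offset 9 is 0-indexed offset 8.
U+092B → 3-byte form E0 A4 AB at offsets 0–2.
U+122F1 → 4-byte form F0 92 8B B1 at offsets 3–6.
U+016B → 2-byte form C5 AB at offsets 7–8.
Offset 8 falls in char 3's range; it's byte 2 of C5 AB = 0xAB.

0xAB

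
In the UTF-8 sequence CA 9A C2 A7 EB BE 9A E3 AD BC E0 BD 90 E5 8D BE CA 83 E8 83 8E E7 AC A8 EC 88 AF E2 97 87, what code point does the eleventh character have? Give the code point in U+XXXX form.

U+25C7

Offset 0: leading byte 0xCA = 11001010 → 2-byte char #1 = CA 9A.
Offset 2: leading byte 0xC2 = 11000010 → 2-byte char #2 = C2 A7.
Offset 4: leading byte 0xEB = 11101011 → 3-byte char #3 = EB BE 9A.
Offset 7: leading byte 0xE3 = 11100011 → 3-byte char #4 = E3 AD BC.
Offset 10: leading byte 0xE0 = 11100000 → 3-byte char #5 = E0 BD 90.
Offset 13: leading byte 0xE5 = 11100101 → 3-byte char #6 = E5 8D BE.
Offset 16: leading byte 0xCA = 11001010 → 2-byte char #7 = CA 83.
Offset 18: leading byte 0xE8 = 11101000 → 3-byte char #8 = E8 83 8E.
Offset 21: leading byte 0xE7 = 11100111 → 3-byte char #9 = E7 AC A8.
Offset 24: leading byte 0xEC = 11101100 → 3-byte char #10 = EC 88 AF.
Offset 27: leading byte 0xE2 = 11100010 → 3-byte char #11 = E2 97 87.
Leading byte 0xE2 = 11100010 matches 1110xxxx → 3-byte sequence.
Byte 1: 0xE2 = 11100010, payload 0010 (4 bits).
Byte 2: 0x97 = 10010111 (10xxxxxx ✓), payload 010111.
Byte 3: 0x87 = 10000111 (10xxxxxx ✓), payload 000111.
Concatenate: 0010010111000111 = 0x25C7 (16 bits → U+25C7).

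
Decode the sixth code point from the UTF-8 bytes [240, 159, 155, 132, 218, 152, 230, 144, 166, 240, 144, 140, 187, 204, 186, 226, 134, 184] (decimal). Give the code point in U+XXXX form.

Offset 0: leading byte 0xF0 = 11110000 → 4-byte char #1 = F0 9F 9B 84.
Offset 4: leading byte 0xDA = 11011010 → 2-byte char #2 = DA 98.
Offset 6: leading byte 0xE6 = 11100110 → 3-byte char #3 = E6 90 A6.
Offset 9: leading byte 0xF0 = 11110000 → 4-byte char #4 = F0 90 8C BB.
Offset 13: leading byte 0xCC = 11001100 → 2-byte char #5 = CC BA.
Offset 15: leading byte 0xE2 = 11100010 → 3-byte char #6 = E2 86 B8.
Leading byte 0xE2 = 11100010 matches 1110xxxx → 3-byte sequence.
Byte 1: 0xE2 = 11100010, payload 0010 (4 bits).
Byte 2: 0x86 = 10000110 (10xxxxxx ✓), payload 000110.
Byte 3: 0xB8 = 10111000 (10xxxxxx ✓), payload 111000.
Concatenate: 0010000110111000 = 0x21B8 (16 bits → U+21B8).

U+21B8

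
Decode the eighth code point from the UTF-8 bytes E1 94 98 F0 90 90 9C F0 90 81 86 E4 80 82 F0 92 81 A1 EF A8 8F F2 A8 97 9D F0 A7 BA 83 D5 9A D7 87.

Offset 0: leading byte 0xE1 = 11100001 → 3-byte char #1 = E1 94 98.
Offset 3: leading byte 0xF0 = 11110000 → 4-byte char #2 = F0 90 90 9C.
Offset 7: leading byte 0xF0 = 11110000 → 4-byte char #3 = F0 90 81 86.
Offset 11: leading byte 0xE4 = 11100100 → 3-byte char #4 = E4 80 82.
Offset 14: leading byte 0xF0 = 11110000 → 4-byte char #5 = F0 92 81 A1.
Offset 18: leading byte 0xEF = 11101111 → 3-byte char #6 = EF A8 8F.
Offset 21: leading byte 0xF2 = 11110010 → 4-byte char #7 = F2 A8 97 9D.
Offset 25: leading byte 0xF0 = 11110000 → 4-byte char #8 = F0 A7 BA 83.
Leading byte 0xF0 = 11110000 matches 11110xxx → 4-byte sequence.
Byte 1: 0xF0 = 11110000, payload 000 (3 bits).
Byte 2: 0xA7 = 10100111 (10xxxxxx ✓), payload 100111.
Byte 3: 0xBA = 10111010 (10xxxxxx ✓), payload 111010.
Byte 4: 0x83 = 10000011 (10xxxxxx ✓), payload 000011.
Concatenate: 000100111111010000011 = 0x27E83 (21 bits → U+27E83).

U+27E83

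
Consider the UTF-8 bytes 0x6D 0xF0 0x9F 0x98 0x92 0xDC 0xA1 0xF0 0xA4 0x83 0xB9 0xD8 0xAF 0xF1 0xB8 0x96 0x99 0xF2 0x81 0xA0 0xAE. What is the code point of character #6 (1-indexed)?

U+78599

Offset 0: leading byte 0x6D = 01101101 → 1-byte char #1 = 6D.
Offset 1: leading byte 0xF0 = 11110000 → 4-byte char #2 = F0 9F 98 92.
Offset 5: leading byte 0xDC = 11011100 → 2-byte char #3 = DC A1.
Offset 7: leading byte 0xF0 = 11110000 → 4-byte char #4 = F0 A4 83 B9.
Offset 11: leading byte 0xD8 = 11011000 → 2-byte char #5 = D8 AF.
Offset 13: leading byte 0xF1 = 11110001 → 4-byte char #6 = F1 B8 96 99.
Leading byte 0xF1 = 11110001 matches 11110xxx → 4-byte sequence.
Byte 1: 0xF1 = 11110001, payload 001 (3 bits).
Byte 2: 0xB8 = 10111000 (10xxxxxx ✓), payload 111000.
Byte 3: 0x96 = 10010110 (10xxxxxx ✓), payload 010110.
Byte 4: 0x99 = 10011001 (10xxxxxx ✓), payload 011001.
Concatenate: 001111000010110011001 = 0x78599 (21 bits → U+78599).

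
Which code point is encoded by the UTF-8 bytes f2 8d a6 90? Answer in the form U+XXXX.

Leading byte 0xF2 = 11110010 matches 11110xxx → 4-byte sequence.
Byte 1: 0xF2 = 11110010, payload 010 (3 bits).
Byte 2: 0x8D = 10001101 (10xxxxxx ✓), payload 001101.
Byte 3: 0xA6 = 10100110 (10xxxxxx ✓), payload 100110.
Byte 4: 0x90 = 10010000 (10xxxxxx ✓), payload 010000.
Concatenate: 010001101100110010000 = 0x8D990 (21 bits → U+8D990).

U+8D990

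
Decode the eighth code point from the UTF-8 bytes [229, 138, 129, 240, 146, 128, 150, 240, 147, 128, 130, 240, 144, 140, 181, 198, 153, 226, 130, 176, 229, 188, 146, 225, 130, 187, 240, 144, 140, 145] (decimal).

U+10BB

Offset 0: leading byte 0xE5 = 11100101 → 3-byte char #1 = E5 8A 81.
Offset 3: leading byte 0xF0 = 11110000 → 4-byte char #2 = F0 92 80 96.
Offset 7: leading byte 0xF0 = 11110000 → 4-byte char #3 = F0 93 80 82.
Offset 11: leading byte 0xF0 = 11110000 → 4-byte char #4 = F0 90 8C B5.
Offset 15: leading byte 0xC6 = 11000110 → 2-byte char #5 = C6 99.
Offset 17: leading byte 0xE2 = 11100010 → 3-byte char #6 = E2 82 B0.
Offset 20: leading byte 0xE5 = 11100101 → 3-byte char #7 = E5 BC 92.
Offset 23: leading byte 0xE1 = 11100001 → 3-byte char #8 = E1 82 BB.
Leading byte 0xE1 = 11100001 matches 1110xxxx → 3-byte sequence.
Byte 1: 0xE1 = 11100001, payload 0001 (4 bits).
Byte 2: 0x82 = 10000010 (10xxxxxx ✓), payload 000010.
Byte 3: 0xBB = 10111011 (10xxxxxx ✓), payload 111011.
Concatenate: 0001000010111011 = 0x10BB (16 bits → U+10BB).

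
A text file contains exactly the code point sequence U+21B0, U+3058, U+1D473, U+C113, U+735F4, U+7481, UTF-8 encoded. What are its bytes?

E2 86 B0 E3 81 98 F0 9D 91 B3 EC 84 93 F1 B3 97 B4 E7 92 81

U+21B0: 3-byte form → E2 86 B0.
U+3058: 3-byte form → E3 81 98.
U+1D473: 4-byte form → F0 9D 91 B3.
U+C113: 3-byte form → EC 84 93.
U+735F4: 4-byte form → F1 B3 97 B4.
U+7481: 3-byte form → E7 92 81.
Concatenated (20 bytes): E2 86 B0 E3 81 98 F0 9D 91 B3 EC 84 93 F1 B3 97 B4 E7 92 81.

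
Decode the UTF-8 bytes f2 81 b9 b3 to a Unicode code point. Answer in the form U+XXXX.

Leading byte 0xF2 = 11110010 matches 11110xxx → 4-byte sequence.
Byte 1: 0xF2 = 11110010, payload 010 (3 bits).
Byte 2: 0x81 = 10000001 (10xxxxxx ✓), payload 000001.
Byte 3: 0xB9 = 10111001 (10xxxxxx ✓), payload 111001.
Byte 4: 0xB3 = 10110011 (10xxxxxx ✓), payload 110011.
Concatenate: 010000001111001110011 = 0x81E73 (21 bits → U+81E73).

U+81E73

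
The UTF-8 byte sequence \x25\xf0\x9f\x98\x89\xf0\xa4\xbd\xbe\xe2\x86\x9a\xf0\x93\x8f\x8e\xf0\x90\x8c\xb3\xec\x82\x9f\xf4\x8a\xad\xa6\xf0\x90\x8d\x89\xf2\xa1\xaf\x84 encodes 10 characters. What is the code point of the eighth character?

Offset 0: leading byte 0x25 = 00100101 → 1-byte char #1 = 25.
Offset 1: leading byte 0xF0 = 11110000 → 4-byte char #2 = F0 9F 98 89.
Offset 5: leading byte 0xF0 = 11110000 → 4-byte char #3 = F0 A4 BD BE.
Offset 9: leading byte 0xE2 = 11100010 → 3-byte char #4 = E2 86 9A.
Offset 12: leading byte 0xF0 = 11110000 → 4-byte char #5 = F0 93 8F 8E.
Offset 16: leading byte 0xF0 = 11110000 → 4-byte char #6 = F0 90 8C B3.
Offset 20: leading byte 0xEC = 11101100 → 3-byte char #7 = EC 82 9F.
Offset 23: leading byte 0xF4 = 11110100 → 4-byte char #8 = F4 8A AD A6.
Leading byte 0xF4 = 11110100 matches 11110xxx → 4-byte sequence.
Byte 1: 0xF4 = 11110100, payload 100 (3 bits).
Byte 2: 0x8A = 10001010 (10xxxxxx ✓), payload 001010.
Byte 3: 0xAD = 10101101 (10xxxxxx ✓), payload 101101.
Byte 4: 0xA6 = 10100110 (10xxxxxx ✓), payload 100110.
Concatenate: 100001010101101100110 = 0x10AB66 (21 bits → U+10AB66).

U+10AB66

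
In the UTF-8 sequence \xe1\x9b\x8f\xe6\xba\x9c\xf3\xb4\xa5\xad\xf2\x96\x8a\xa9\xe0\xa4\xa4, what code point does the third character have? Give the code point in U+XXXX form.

Offset 0: leading byte 0xE1 = 11100001 → 3-byte char #1 = E1 9B 8F.
Offset 3: leading byte 0xE6 = 11100110 → 3-byte char #2 = E6 BA 9C.
Offset 6: leading byte 0xF3 = 11110011 → 4-byte char #3 = F3 B4 A5 AD.
Leading byte 0xF3 = 11110011 matches 11110xxx → 4-byte sequence.
Byte 1: 0xF3 = 11110011, payload 011 (3 bits).
Byte 2: 0xB4 = 10110100 (10xxxxxx ✓), payload 110100.
Byte 3: 0xA5 = 10100101 (10xxxxxx ✓), payload 100101.
Byte 4: 0xAD = 10101101 (10xxxxxx ✓), payload 101101.
Concatenate: 011110100100101101101 = 0xF496D (21 bits → U+F496D).

U+F496D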